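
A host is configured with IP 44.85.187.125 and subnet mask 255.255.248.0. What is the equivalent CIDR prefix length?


Binary: 11111111.11111111.11111000.00000000
Count leading 1s
Prefix: /21


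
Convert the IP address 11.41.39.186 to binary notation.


11 = 00001011
41 = 00101001
39 = 00100111
186 = 10111010
Binary: 00001011.00101001.00100111.10111010


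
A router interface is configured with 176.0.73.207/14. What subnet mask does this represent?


/14 means 14 network bits, 18 host bits
Binary: 11111111111111000000000000000000
Mask: 255.252.0.0


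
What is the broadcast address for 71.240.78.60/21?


Network: 71.240.72.0/21
Host bits = 11
Set all host bits to 1:
Broadcast: 71.240.79.255


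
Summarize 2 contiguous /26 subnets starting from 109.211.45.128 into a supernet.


Original prefix: /26
Number of subnets: 2 = 2^1
New prefix = 26 - 1 = 25
Supernet: 109.211.45.128/25


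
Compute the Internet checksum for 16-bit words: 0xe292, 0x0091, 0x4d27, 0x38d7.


Sum all words (with carry folding):
+ 0xe292 = 0xe292
+ 0x0091 = 0xe323
+ 0x4d27 = 0x304b
+ 0x38d7 = 0x6922
One's complement: ~0x6922
Checksum = 0x96dd


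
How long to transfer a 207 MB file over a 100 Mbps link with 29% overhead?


Effective throughput = 100 * (1 - 29/100) = 71 Mbps
File size in Mb = 207 * 8 = 1656 Mb
Time = 1656 / 71
Time = 23.3239 seconds


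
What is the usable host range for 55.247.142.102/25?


Network: 55.247.142.0
Broadcast: 55.247.142.127
First usable = network + 1
Last usable = broadcast - 1
Range: 55.247.142.1 to 55.247.142.126


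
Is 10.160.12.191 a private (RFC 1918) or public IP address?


RFC 1918 private ranges:
  10.0.0.0/8 (10.0.0.0 - 10.255.255.255)
  172.16.0.0/12 (172.16.0.0 - 172.31.255.255)
  192.168.0.0/16 (192.168.0.0 - 192.168.255.255)
Private (in 10.0.0.0/8)


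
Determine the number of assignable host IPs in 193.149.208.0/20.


Host bits = 32 - 20 = 12
Total addresses = 2^12 = 4096
Usable = total - 2 (network and broadcast)
Usable hosts: 4094


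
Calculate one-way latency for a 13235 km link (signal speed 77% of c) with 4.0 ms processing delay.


Speed = 0.77 * 3e5 km/s = 231000 km/s
Propagation delay = 13235 / 231000 = 0.0573 s = 57.2944 ms
Processing delay = 4.0 ms
Total one-way latency = 61.2944 ms


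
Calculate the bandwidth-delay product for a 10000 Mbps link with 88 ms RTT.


BDP = bandwidth * RTT
= 10000 Mbps * 88 ms
= 10000 * 1e6 * 88 / 1000 bits
= 880000000 bits
= 110000000 bytes
= 107421.875 KB
BDP = 880000000 bits (110000000 bytes)


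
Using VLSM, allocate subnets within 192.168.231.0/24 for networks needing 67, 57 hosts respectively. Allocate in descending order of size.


67 hosts -> /25 (126 usable): 192.168.231.0/25
57 hosts -> /26 (62 usable): 192.168.231.128/26
Allocation: 192.168.231.0/25 (67 hosts, 126 usable); 192.168.231.128/26 (57 hosts, 62 usable)


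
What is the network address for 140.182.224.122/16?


IP:   10001100.10110110.11100000.01111010
Mask: 11111111.11111111.00000000.00000000
AND operation:
Net:  10001100.10110110.00000000.00000000
Network: 140.182.0.0/16


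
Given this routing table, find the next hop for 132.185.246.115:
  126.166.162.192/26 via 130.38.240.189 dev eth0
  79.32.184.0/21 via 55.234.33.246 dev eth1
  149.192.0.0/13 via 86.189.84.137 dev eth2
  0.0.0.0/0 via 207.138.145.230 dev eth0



Longest prefix match for 132.185.246.115:
  /26 126.166.162.192: no
  /21 79.32.184.0: no
  /13 149.192.0.0: no
  /0 0.0.0.0: MATCH
Selected: next-hop 207.138.145.230 via eth0 (matched /0)


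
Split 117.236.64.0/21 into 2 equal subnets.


New prefix = 21 + 1 = 22
Each subnet has 1024 addresses
  117.236.64.0/22
  117.236.68.0/22
Subnets: 117.236.64.0/22, 117.236.68.0/22


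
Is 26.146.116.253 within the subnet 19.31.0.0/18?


Subnet network: 19.31.0.0
Test IP AND mask: 26.146.64.0
No, 26.146.116.253 is not in 19.31.0.0/18


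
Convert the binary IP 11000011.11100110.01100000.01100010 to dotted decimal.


11000011 = 195
11100110 = 230
01100000 = 96
01100010 = 98
IP: 195.230.96.98


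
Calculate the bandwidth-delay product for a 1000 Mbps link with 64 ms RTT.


BDP = bandwidth * RTT
= 1000 Mbps * 64 ms
= 1000 * 1e6 * 64 / 1000 bits
= 64000000 bits
= 8000000 bytes
= 7812.5 KB
BDP = 64000000 bits (8000000 bytes)


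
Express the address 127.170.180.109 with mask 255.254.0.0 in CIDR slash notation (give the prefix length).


Binary: 11111111.11111110.00000000.00000000
Count leading 1s
Prefix: /15


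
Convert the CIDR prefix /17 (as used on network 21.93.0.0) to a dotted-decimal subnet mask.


/17 means 17 network bits, 15 host bits
Binary: 11111111111111111000000000000000
Mask: 255.255.128.0


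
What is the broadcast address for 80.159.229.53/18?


Network: 80.159.192.0/18
Host bits = 14
Set all host bits to 1:
Broadcast: 80.159.255.255


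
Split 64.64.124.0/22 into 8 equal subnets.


New prefix = 22 + 3 = 25
Each subnet has 128 addresses
  64.64.124.0/25
  64.64.124.128/25
  64.64.125.0/25
  64.64.125.128/25
  64.64.126.0/25
  64.64.126.128/25
  64.64.127.0/25
  64.64.127.128/25
Subnets: 64.64.124.0/25, 64.64.124.128/25, 64.64.125.0/25, 64.64.125.128/25, 64.64.126.0/25, 64.64.126.128/25, 64.64.127.0/25, 64.64.127.128/25


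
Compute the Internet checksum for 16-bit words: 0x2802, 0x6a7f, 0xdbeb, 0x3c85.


Sum all words (with carry folding):
+ 0x2802 = 0x2802
+ 0x6a7f = 0x9281
+ 0xdbeb = 0x6e6d
+ 0x3c85 = 0xaaf2
One's complement: ~0xaaf2
Checksum = 0x550d


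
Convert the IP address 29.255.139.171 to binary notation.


29 = 00011101
255 = 11111111
139 = 10001011
171 = 10101011
Binary: 00011101.11111111.10001011.10101011


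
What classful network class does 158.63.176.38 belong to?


First octet: 158
Binary: 10011110
10xxxxxx -> Class B (128-191)
Class B, default mask 255.255.0.0 (/16)


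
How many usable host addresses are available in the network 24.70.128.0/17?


Host bits = 32 - 17 = 15
Total addresses = 2^15 = 32768
Usable = total - 2 (network and broadcast)
Usable hosts: 32766


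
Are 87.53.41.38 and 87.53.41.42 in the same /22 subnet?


Mask: 255.255.252.0
87.53.41.38 AND mask = 87.53.40.0
87.53.41.42 AND mask = 87.53.40.0
Yes, same subnet (87.53.40.0)


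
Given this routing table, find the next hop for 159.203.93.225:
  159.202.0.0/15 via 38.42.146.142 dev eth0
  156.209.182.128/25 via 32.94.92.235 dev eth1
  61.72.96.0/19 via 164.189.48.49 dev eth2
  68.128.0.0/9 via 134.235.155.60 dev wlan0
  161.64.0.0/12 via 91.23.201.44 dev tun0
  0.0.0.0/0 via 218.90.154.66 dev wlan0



Longest prefix match for 159.203.93.225:
  /15 159.202.0.0: MATCH
  /25 156.209.182.128: no
  /19 61.72.96.0: no
  /9 68.128.0.0: no
  /12 161.64.0.0: no
  /0 0.0.0.0: MATCH
Selected: next-hop 38.42.146.142 via eth0 (matched /15)


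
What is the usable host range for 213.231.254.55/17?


Network: 213.231.128.0
Broadcast: 213.231.255.255
First usable = network + 1
Last usable = broadcast - 1
Range: 213.231.128.1 to 213.231.255.254


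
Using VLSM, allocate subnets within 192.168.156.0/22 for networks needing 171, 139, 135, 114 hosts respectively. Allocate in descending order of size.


171 hosts -> /24 (254 usable): 192.168.156.0/24
139 hosts -> /24 (254 usable): 192.168.157.0/24
135 hosts -> /24 (254 usable): 192.168.158.0/24
114 hosts -> /25 (126 usable): 192.168.159.0/25
Allocation: 192.168.156.0/24 (171 hosts, 254 usable); 192.168.157.0/24 (139 hosts, 254 usable); 192.168.158.0/24 (135 hosts, 254 usable); 192.168.159.0/25 (114 hosts, 126 usable)


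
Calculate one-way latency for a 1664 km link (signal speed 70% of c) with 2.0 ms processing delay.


Speed = 0.7 * 3e5 km/s = 210000 km/s
Propagation delay = 1664 / 210000 = 0.0079 s = 7.9238 ms
Processing delay = 2.0 ms
Total one-way latency = 9.9238 ms


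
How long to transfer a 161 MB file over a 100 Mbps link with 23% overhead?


Effective throughput = 100 * (1 - 23/100) = 77 Mbps
File size in Mb = 161 * 8 = 1288 Mb
Time = 1288 / 77
Time = 16.7273 seconds


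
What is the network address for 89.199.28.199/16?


IP:   01011001.11000111.00011100.11000111
Mask: 11111111.11111111.00000000.00000000
AND operation:
Net:  01011001.11000111.00000000.00000000
Network: 89.199.0.0/16


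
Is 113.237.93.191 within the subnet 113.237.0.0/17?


Subnet network: 113.237.0.0
Test IP AND mask: 113.237.0.0
Yes, 113.237.93.191 is in 113.237.0.0/17


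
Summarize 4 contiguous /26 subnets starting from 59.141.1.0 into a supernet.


Original prefix: /26
Number of subnets: 4 = 2^2
New prefix = 26 - 2 = 24
Supernet: 59.141.1.0/24


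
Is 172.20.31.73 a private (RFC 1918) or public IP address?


RFC 1918 private ranges:
  10.0.0.0/8 (10.0.0.0 - 10.255.255.255)
  172.16.0.0/12 (172.16.0.0 - 172.31.255.255)
  192.168.0.0/16 (192.168.0.0 - 192.168.255.255)
Private (in 172.16.0.0/12)


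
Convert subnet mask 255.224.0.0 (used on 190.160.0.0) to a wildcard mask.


Subnet mask: 255.224.0.0
Wildcard = 255.255.255.255 - subnet mask
255 - 255 = 0
255 - 224 = 31
255 - 0 = 255
255 - 0 = 255
Wildcard: 0.31.255.255


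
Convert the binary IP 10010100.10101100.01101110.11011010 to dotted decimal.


10010100 = 148
10101100 = 172
01101110 = 110
11011010 = 218
IP: 148.172.110.218


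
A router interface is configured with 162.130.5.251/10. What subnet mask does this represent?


/10 means 10 network bits, 22 host bits
Binary: 11111111110000000000000000000000
Mask: 255.192.0.0


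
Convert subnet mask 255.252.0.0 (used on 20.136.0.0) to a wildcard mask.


Subnet mask: 255.252.0.0
Wildcard = 255.255.255.255 - subnet mask
255 - 255 = 0
255 - 252 = 3
255 - 0 = 255
255 - 0 = 255
Wildcard: 0.3.255.255


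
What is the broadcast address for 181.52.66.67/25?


Network: 181.52.66.0/25
Host bits = 7
Set all host bits to 1:
Broadcast: 181.52.66.127


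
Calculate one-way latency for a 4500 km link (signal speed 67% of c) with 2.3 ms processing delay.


Speed = 0.67 * 3e5 km/s = 201000 km/s
Propagation delay = 4500 / 201000 = 0.0224 s = 22.3881 ms
Processing delay = 2.3 ms
Total one-way latency = 24.6881 ms


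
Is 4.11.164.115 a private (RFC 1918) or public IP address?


RFC 1918 private ranges:
  10.0.0.0/8 (10.0.0.0 - 10.255.255.255)
  172.16.0.0/12 (172.16.0.0 - 172.31.255.255)
  192.168.0.0/16 (192.168.0.0 - 192.168.255.255)
Public (not in any RFC 1918 range)


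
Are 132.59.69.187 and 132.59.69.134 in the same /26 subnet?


Mask: 255.255.255.192
132.59.69.187 AND mask = 132.59.69.128
132.59.69.134 AND mask = 132.59.69.128
Yes, same subnet (132.59.69.128)


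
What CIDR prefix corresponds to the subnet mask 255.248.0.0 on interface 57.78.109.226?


Binary: 11111111.11111000.00000000.00000000
Count leading 1s
Prefix: /13


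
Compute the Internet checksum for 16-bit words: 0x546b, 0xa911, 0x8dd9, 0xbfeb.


Sum all words (with carry folding):
+ 0x546b = 0x546b
+ 0xa911 = 0xfd7c
+ 0x8dd9 = 0x8b56
+ 0xbfeb = 0x4b42
One's complement: ~0x4b42
Checksum = 0xb4bd


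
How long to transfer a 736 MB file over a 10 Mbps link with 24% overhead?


Effective throughput = 10 * (1 - 24/100) = 7.6 Mbps
File size in Mb = 736 * 8 = 5888 Mb
Time = 5888 / 7.6
Time = 774.7368 seconds


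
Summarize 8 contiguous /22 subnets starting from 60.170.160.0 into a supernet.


Original prefix: /22
Number of subnets: 8 = 2^3
New prefix = 22 - 3 = 19
Supernet: 60.170.160.0/19


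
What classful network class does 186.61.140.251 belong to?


First octet: 186
Binary: 10111010
10xxxxxx -> Class B (128-191)
Class B, default mask 255.255.0.0 (/16)


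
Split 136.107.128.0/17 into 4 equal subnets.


New prefix = 17 + 2 = 19
Each subnet has 8192 addresses
  136.107.128.0/19
  136.107.160.0/19
  136.107.192.0/19
  136.107.224.0/19
Subnets: 136.107.128.0/19, 136.107.160.0/19, 136.107.192.0/19, 136.107.224.0/19


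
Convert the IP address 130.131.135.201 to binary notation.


130 = 10000010
131 = 10000011
135 = 10000111
201 = 11001001
Binary: 10000010.10000011.10000111.11001001


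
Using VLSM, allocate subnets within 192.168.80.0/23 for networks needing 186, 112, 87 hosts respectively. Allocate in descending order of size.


186 hosts -> /24 (254 usable): 192.168.80.0/24
112 hosts -> /25 (126 usable): 192.168.81.0/25
87 hosts -> /25 (126 usable): 192.168.81.128/25
Allocation: 192.168.80.0/24 (186 hosts, 254 usable); 192.168.81.0/25 (112 hosts, 126 usable); 192.168.81.128/25 (87 hosts, 126 usable)


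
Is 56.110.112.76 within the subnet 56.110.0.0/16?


Subnet network: 56.110.0.0
Test IP AND mask: 56.110.0.0
Yes, 56.110.112.76 is in 56.110.0.0/16


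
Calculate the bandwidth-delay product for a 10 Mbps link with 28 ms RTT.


BDP = bandwidth * RTT
= 10 Mbps * 28 ms
= 10 * 1e6 * 28 / 1000 bits
= 280000 bits
= 35000 bytes
= 34.1797 KB
BDP = 280000 bits (35000 bytes)


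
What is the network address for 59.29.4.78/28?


IP:   00111011.00011101.00000100.01001110
Mask: 11111111.11111111.11111111.11110000
AND operation:
Net:  00111011.00011101.00000100.01000000
Network: 59.29.4.64/28


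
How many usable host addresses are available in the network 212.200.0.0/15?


Host bits = 32 - 15 = 17
Total addresses = 2^17 = 131072
Usable = total - 2 (network and broadcast)
Usable hosts: 131070


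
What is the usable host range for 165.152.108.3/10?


Network: 165.128.0.0
Broadcast: 165.191.255.255
First usable = network + 1
Last usable = broadcast - 1
Range: 165.128.0.1 to 165.191.255.254


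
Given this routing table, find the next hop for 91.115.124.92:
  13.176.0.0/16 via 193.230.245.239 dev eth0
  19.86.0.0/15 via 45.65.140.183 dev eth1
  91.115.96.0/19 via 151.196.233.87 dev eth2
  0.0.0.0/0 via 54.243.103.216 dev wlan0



Longest prefix match for 91.115.124.92:
  /16 13.176.0.0: no
  /15 19.86.0.0: no
  /19 91.115.96.0: MATCH
  /0 0.0.0.0: MATCH
Selected: next-hop 151.196.233.87 via eth2 (matched /19)


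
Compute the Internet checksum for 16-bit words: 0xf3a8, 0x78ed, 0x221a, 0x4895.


Sum all words (with carry folding):
+ 0xf3a8 = 0xf3a8
+ 0x78ed = 0x6c96
+ 0x221a = 0x8eb0
+ 0x4895 = 0xd745
One's complement: ~0xd745
Checksum = 0x28ba


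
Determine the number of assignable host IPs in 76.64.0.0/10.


Host bits = 32 - 10 = 22
Total addresses = 2^22 = 4194304
Usable = total - 2 (network and broadcast)
Usable hosts: 4194302


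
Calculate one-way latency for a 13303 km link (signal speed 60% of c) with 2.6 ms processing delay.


Speed = 0.6 * 3e5 km/s = 180000 km/s
Propagation delay = 13303 / 180000 = 0.0739 s = 73.9056 ms
Processing delay = 2.6 ms
Total one-way latency = 76.5056 ms


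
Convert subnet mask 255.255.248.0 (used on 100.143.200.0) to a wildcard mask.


Subnet mask: 255.255.248.0
Wildcard = 255.255.255.255 - subnet mask
255 - 255 = 0
255 - 255 = 0
255 - 248 = 7
255 - 0 = 255
Wildcard: 0.0.7.255


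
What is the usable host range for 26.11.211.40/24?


Network: 26.11.211.0
Broadcast: 26.11.211.255
First usable = network + 1
Last usable = broadcast - 1
Range: 26.11.211.1 to 26.11.211.254


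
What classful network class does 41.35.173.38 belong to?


First octet: 41
Binary: 00101001
0xxxxxxx -> Class A (1-126)
Class A, default mask 255.0.0.0 (/8)


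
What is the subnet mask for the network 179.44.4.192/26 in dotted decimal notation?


/26 means 26 network bits, 6 host bits
Binary: 11111111111111111111111111000000
Mask: 255.255.255.192


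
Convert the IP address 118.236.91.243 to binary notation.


118 = 01110110
236 = 11101100
91 = 01011011
243 = 11110011
Binary: 01110110.11101100.01011011.11110011


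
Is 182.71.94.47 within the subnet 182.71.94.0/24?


Subnet network: 182.71.94.0
Test IP AND mask: 182.71.94.0
Yes, 182.71.94.47 is in 182.71.94.0/24


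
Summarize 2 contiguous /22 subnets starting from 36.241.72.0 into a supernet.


Original prefix: /22
Number of subnets: 2 = 2^1
New prefix = 22 - 1 = 21
Supernet: 36.241.72.0/21


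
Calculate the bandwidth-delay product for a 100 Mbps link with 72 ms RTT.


BDP = bandwidth * RTT
= 100 Mbps * 72 ms
= 100 * 1e6 * 72 / 1000 bits
= 7200000 bits
= 900000 bytes
= 878.9062 KB
BDP = 7200000 bits (900000 bytes)


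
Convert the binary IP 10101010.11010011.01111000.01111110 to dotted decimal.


10101010 = 170
11010011 = 211
01111000 = 120
01111110 = 126
IP: 170.211.120.126


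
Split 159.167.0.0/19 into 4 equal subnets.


New prefix = 19 + 2 = 21
Each subnet has 2048 addresses
  159.167.0.0/21
  159.167.8.0/21
  159.167.16.0/21
  159.167.24.0/21
Subnets: 159.167.0.0/21, 159.167.8.0/21, 159.167.16.0/21, 159.167.24.0/21


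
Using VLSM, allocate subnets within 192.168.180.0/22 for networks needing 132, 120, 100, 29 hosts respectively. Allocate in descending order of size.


132 hosts -> /24 (254 usable): 192.168.180.0/24
120 hosts -> /25 (126 usable): 192.168.181.0/25
100 hosts -> /25 (126 usable): 192.168.181.128/25
29 hosts -> /27 (30 usable): 192.168.182.0/27
Allocation: 192.168.180.0/24 (132 hosts, 254 usable); 192.168.181.0/25 (120 hosts, 126 usable); 192.168.181.128/25 (100 hosts, 126 usable); 192.168.182.0/27 (29 hosts, 30 usable)


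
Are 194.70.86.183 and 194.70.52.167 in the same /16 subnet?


Mask: 255.255.0.0
194.70.86.183 AND mask = 194.70.0.0
194.70.52.167 AND mask = 194.70.0.0
Yes, same subnet (194.70.0.0)


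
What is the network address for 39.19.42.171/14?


IP:   00100111.00010011.00101010.10101011
Mask: 11111111.11111100.00000000.00000000
AND operation:
Net:  00100111.00010000.00000000.00000000
Network: 39.16.0.0/14


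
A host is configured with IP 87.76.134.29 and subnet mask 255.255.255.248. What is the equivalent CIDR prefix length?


Binary: 11111111.11111111.11111111.11111000
Count leading 1s
Prefix: /29


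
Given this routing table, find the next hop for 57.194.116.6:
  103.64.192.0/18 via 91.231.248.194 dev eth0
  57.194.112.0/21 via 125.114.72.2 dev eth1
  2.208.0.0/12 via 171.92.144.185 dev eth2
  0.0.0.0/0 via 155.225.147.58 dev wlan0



Longest prefix match for 57.194.116.6:
  /18 103.64.192.0: no
  /21 57.194.112.0: MATCH
  /12 2.208.0.0: no
  /0 0.0.0.0: MATCH
Selected: next-hop 125.114.72.2 via eth1 (matched /21)


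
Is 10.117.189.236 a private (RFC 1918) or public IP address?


RFC 1918 private ranges:
  10.0.0.0/8 (10.0.0.0 - 10.255.255.255)
  172.16.0.0/12 (172.16.0.0 - 172.31.255.255)
  192.168.0.0/16 (192.168.0.0 - 192.168.255.255)
Private (in 10.0.0.0/8)


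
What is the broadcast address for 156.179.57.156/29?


Network: 156.179.57.152/29
Host bits = 3
Set all host bits to 1:
Broadcast: 156.179.57.159


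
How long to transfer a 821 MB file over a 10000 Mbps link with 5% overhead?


Effective throughput = 10000 * (1 - 5/100) = 9500 Mbps
File size in Mb = 821 * 8 = 6568 Mb
Time = 6568 / 9500
Time = 0.6914 seconds


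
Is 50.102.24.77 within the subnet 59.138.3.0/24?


Subnet network: 59.138.3.0
Test IP AND mask: 50.102.24.0
No, 50.102.24.77 is not in 59.138.3.0/24


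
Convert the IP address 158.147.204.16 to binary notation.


158 = 10011110
147 = 10010011
204 = 11001100
16 = 00010000
Binary: 10011110.10010011.11001100.00010000


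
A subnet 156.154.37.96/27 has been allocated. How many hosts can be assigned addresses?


Host bits = 32 - 27 = 5
Total addresses = 2^5 = 32
Usable = total - 2 (network and broadcast)
Usable hosts: 30


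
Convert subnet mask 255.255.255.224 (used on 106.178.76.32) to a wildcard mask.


Subnet mask: 255.255.255.224
Wildcard = 255.255.255.255 - subnet mask
255 - 255 = 0
255 - 255 = 0
255 - 255 = 0
255 - 224 = 31
Wildcard: 0.0.0.31


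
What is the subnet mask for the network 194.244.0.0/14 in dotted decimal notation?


/14 means 14 network bits, 18 host bits
Binary: 11111111111111000000000000000000
Mask: 255.252.0.0


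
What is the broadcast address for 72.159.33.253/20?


Network: 72.159.32.0/20
Host bits = 12
Set all host bits to 1:
Broadcast: 72.159.47.255


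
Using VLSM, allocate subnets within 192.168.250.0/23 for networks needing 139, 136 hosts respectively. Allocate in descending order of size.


139 hosts -> /24 (254 usable): 192.168.250.0/24
136 hosts -> /24 (254 usable): 192.168.251.0/24
Allocation: 192.168.250.0/24 (139 hosts, 254 usable); 192.168.251.0/24 (136 hosts, 254 usable)


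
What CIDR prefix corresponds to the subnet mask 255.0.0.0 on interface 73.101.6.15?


Binary: 11111111.00000000.00000000.00000000
Count leading 1s
Prefix: /8


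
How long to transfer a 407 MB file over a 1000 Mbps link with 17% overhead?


Effective throughput = 1000 * (1 - 17/100) = 830 Mbps
File size in Mb = 407 * 8 = 3256 Mb
Time = 3256 / 830
Time = 3.9229 seconds


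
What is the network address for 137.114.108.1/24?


IP:   10001001.01110010.01101100.00000001
Mask: 11111111.11111111.11111111.00000000
AND operation:
Net:  10001001.01110010.01101100.00000000
Network: 137.114.108.0/24


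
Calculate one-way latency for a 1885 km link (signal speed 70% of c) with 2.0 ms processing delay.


Speed = 0.7 * 3e5 km/s = 210000 km/s
Propagation delay = 1885 / 210000 = 0.009 s = 8.9762 ms
Processing delay = 2.0 ms
Total one-way latency = 10.9762 ms


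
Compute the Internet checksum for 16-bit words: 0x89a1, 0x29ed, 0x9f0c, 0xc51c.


Sum all words (with carry folding):
+ 0x89a1 = 0x89a1
+ 0x29ed = 0xb38e
+ 0x9f0c = 0x529b
+ 0xc51c = 0x17b8
One's complement: ~0x17b8
Checksum = 0xe847


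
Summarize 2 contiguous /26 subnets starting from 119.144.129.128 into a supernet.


Original prefix: /26
Number of subnets: 2 = 2^1
New prefix = 26 - 1 = 25
Supernet: 119.144.129.128/25


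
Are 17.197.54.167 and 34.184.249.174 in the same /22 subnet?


Mask: 255.255.252.0
17.197.54.167 AND mask = 17.197.52.0
34.184.249.174 AND mask = 34.184.248.0
No, different subnets (17.197.52.0 vs 34.184.248.0)


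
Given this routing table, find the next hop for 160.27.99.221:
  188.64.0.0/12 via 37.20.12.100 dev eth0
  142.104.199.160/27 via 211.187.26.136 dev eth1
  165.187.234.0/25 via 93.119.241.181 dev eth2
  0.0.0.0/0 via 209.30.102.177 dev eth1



Longest prefix match for 160.27.99.221:
  /12 188.64.0.0: no
  /27 142.104.199.160: no
  /25 165.187.234.0: no
  /0 0.0.0.0: MATCH
Selected: next-hop 209.30.102.177 via eth1 (matched /0)


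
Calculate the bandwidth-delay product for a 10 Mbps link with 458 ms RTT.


BDP = bandwidth * RTT
= 10 Mbps * 458 ms
= 10 * 1e6 * 458 / 1000 bits
= 4580000 bits
= 572500 bytes
= 559.082 KB
BDP = 4580000 bits (572500 bytes)


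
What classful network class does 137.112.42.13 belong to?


First octet: 137
Binary: 10001001
10xxxxxx -> Class B (128-191)
Class B, default mask 255.255.0.0 (/16)


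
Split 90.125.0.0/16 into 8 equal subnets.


New prefix = 16 + 3 = 19
Each subnet has 8192 addresses
  90.125.0.0/19
  90.125.32.0/19
  90.125.64.0/19
  90.125.96.0/19
  90.125.128.0/19
  90.125.160.0/19
  90.125.192.0/19
  90.125.224.0/19
Subnets: 90.125.0.0/19, 90.125.32.0/19, 90.125.64.0/19, 90.125.96.0/19, 90.125.128.0/19, 90.125.160.0/19, 90.125.192.0/19, 90.125.224.0/19


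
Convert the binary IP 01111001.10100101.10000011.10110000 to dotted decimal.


01111001 = 121
10100101 = 165
10000011 = 131
10110000 = 176
IP: 121.165.131.176


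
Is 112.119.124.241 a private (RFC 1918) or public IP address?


RFC 1918 private ranges:
  10.0.0.0/8 (10.0.0.0 - 10.255.255.255)
  172.16.0.0/12 (172.16.0.0 - 172.31.255.255)
  192.168.0.0/16 (192.168.0.0 - 192.168.255.255)
Public (not in any RFC 1918 range)


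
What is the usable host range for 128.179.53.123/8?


Network: 128.0.0.0
Broadcast: 128.255.255.255
First usable = network + 1
Last usable = broadcast - 1
Range: 128.0.0.1 to 128.255.255.254


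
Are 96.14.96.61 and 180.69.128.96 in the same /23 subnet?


Mask: 255.255.254.0
96.14.96.61 AND mask = 96.14.96.0
180.69.128.96 AND mask = 180.69.128.0
No, different subnets (96.14.96.0 vs 180.69.128.0)


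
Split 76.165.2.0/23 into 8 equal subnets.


New prefix = 23 + 3 = 26
Each subnet has 64 addresses
  76.165.2.0/26
  76.165.2.64/26
  76.165.2.128/26
  76.165.2.192/26
  76.165.3.0/26
  76.165.3.64/26
  76.165.3.128/26
  76.165.3.192/26
Subnets: 76.165.2.0/26, 76.165.2.64/26, 76.165.2.128/26, 76.165.2.192/26, 76.165.3.0/26, 76.165.3.64/26, 76.165.3.128/26, 76.165.3.192/26


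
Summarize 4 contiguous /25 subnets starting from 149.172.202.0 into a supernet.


Original prefix: /25
Number of subnets: 4 = 2^2
New prefix = 25 - 2 = 23
Supernet: 149.172.202.0/23


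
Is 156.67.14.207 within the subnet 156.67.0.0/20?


Subnet network: 156.67.0.0
Test IP AND mask: 156.67.0.0
Yes, 156.67.14.207 is in 156.67.0.0/20


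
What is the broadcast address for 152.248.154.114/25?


Network: 152.248.154.0/25
Host bits = 7
Set all host bits to 1:
Broadcast: 152.248.154.127


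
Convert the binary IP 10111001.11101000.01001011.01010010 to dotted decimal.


10111001 = 185
11101000 = 232
01001011 = 75
01010010 = 82
IP: 185.232.75.82


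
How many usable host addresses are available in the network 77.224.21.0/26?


Host bits = 32 - 26 = 6
Total addresses = 2^6 = 64
Usable = total - 2 (network and broadcast)
Usable hosts: 62


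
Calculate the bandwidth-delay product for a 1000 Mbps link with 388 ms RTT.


BDP = bandwidth * RTT
= 1000 Mbps * 388 ms
= 1000 * 1e6 * 388 / 1000 bits
= 388000000 bits
= 48500000 bytes
= 47363.2812 KB
BDP = 388000000 bits (48500000 bytes)


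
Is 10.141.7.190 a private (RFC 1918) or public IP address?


RFC 1918 private ranges:
  10.0.0.0/8 (10.0.0.0 - 10.255.255.255)
  172.16.0.0/12 (172.16.0.0 - 172.31.255.255)
  192.168.0.0/16 (192.168.0.0 - 192.168.255.255)
Private (in 10.0.0.0/8)


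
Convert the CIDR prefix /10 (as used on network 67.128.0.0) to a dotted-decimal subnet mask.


/10 means 10 network bits, 22 host bits
Binary: 11111111110000000000000000000000
Mask: 255.192.0.0


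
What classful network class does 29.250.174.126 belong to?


First octet: 29
Binary: 00011101
0xxxxxxx -> Class A (1-126)
Class A, default mask 255.0.0.0 (/8)


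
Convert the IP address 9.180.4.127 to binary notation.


9 = 00001001
180 = 10110100
4 = 00000100
127 = 01111111
Binary: 00001001.10110100.00000100.01111111


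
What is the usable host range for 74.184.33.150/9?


Network: 74.128.0.0
Broadcast: 74.255.255.255
First usable = network + 1
Last usable = broadcast - 1
Range: 74.128.0.1 to 74.255.255.254


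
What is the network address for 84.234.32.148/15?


IP:   01010100.11101010.00100000.10010100
Mask: 11111111.11111110.00000000.00000000
AND operation:
Net:  01010100.11101010.00000000.00000000
Network: 84.234.0.0/15


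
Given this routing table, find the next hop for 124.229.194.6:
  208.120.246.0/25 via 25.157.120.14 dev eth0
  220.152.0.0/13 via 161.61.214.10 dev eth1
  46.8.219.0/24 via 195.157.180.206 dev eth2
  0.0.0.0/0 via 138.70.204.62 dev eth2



Longest prefix match for 124.229.194.6:
  /25 208.120.246.0: no
  /13 220.152.0.0: no
  /24 46.8.219.0: no
  /0 0.0.0.0: MATCH
Selected: next-hop 138.70.204.62 via eth2 (matched /0)


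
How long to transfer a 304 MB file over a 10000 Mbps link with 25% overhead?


Effective throughput = 10000 * (1 - 25/100) = 7500 Mbps
File size in Mb = 304 * 8 = 2432 Mb
Time = 2432 / 7500
Time = 0.3243 seconds


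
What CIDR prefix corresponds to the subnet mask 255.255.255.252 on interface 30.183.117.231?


Binary: 11111111.11111111.11111111.11111100
Count leading 1s
Prefix: /30


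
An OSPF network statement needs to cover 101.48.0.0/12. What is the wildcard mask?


Subnet mask: 255.240.0.0
Wildcard = 255.255.255.255 - subnet mask
255 - 255 = 0
255 - 240 = 15
255 - 0 = 255
255 - 0 = 255
Wildcard: 0.15.255.255


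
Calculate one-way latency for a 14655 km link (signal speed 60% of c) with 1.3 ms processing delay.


Speed = 0.6 * 3e5 km/s = 180000 km/s
Propagation delay = 14655 / 180000 = 0.0814 s = 81.4167 ms
Processing delay = 1.3 ms
Total one-way latency = 82.7167 ms


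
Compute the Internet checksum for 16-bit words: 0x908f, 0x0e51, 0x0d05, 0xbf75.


Sum all words (with carry folding):
+ 0x908f = 0x908f
+ 0x0e51 = 0x9ee0
+ 0x0d05 = 0xabe5
+ 0xbf75 = 0x6b5b
One's complement: ~0x6b5b
Checksum = 0x94a4


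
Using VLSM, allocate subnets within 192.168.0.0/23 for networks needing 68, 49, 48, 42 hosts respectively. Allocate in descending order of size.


68 hosts -> /25 (126 usable): 192.168.0.0/25
49 hosts -> /26 (62 usable): 192.168.0.128/26
48 hosts -> /26 (62 usable): 192.168.0.192/26
42 hosts -> /26 (62 usable): 192.168.1.0/26
Allocation: 192.168.0.0/25 (68 hosts, 126 usable); 192.168.0.128/26 (49 hosts, 62 usable); 192.168.0.192/26 (48 hosts, 62 usable); 192.168.1.0/26 (42 hosts, 62 usable)


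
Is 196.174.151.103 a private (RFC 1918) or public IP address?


RFC 1918 private ranges:
  10.0.0.0/8 (10.0.0.0 - 10.255.255.255)
  172.16.0.0/12 (172.16.0.0 - 172.31.255.255)
  192.168.0.0/16 (192.168.0.0 - 192.168.255.255)
Public (not in any RFC 1918 range)


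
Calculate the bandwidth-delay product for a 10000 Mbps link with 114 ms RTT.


BDP = bandwidth * RTT
= 10000 Mbps * 114 ms
= 10000 * 1e6 * 114 / 1000 bits
= 1140000000 bits
= 142500000 bytes
= 139160.1562 KB
BDP = 1140000000 bits (142500000 bytes)


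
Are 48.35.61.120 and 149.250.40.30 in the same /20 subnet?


Mask: 255.255.240.0
48.35.61.120 AND mask = 48.35.48.0
149.250.40.30 AND mask = 149.250.32.0
No, different subnets (48.35.48.0 vs 149.250.32.0)


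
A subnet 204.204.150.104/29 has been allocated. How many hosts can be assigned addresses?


Host bits = 32 - 29 = 3
Total addresses = 2^3 = 8
Usable = total - 2 (network and broadcast)
Usable hosts: 6


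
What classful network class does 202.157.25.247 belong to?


First octet: 202
Binary: 11001010
110xxxxx -> Class C (192-223)
Class C, default mask 255.255.255.0 (/24)


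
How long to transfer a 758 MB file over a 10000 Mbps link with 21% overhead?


Effective throughput = 10000 * (1 - 21/100) = 7900 Mbps
File size in Mb = 758 * 8 = 6064 Mb
Time = 6064 / 7900
Time = 0.7676 seconds


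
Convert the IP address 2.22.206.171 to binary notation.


2 = 00000010
22 = 00010110
206 = 11001110
171 = 10101011
Binary: 00000010.00010110.11001110.10101011


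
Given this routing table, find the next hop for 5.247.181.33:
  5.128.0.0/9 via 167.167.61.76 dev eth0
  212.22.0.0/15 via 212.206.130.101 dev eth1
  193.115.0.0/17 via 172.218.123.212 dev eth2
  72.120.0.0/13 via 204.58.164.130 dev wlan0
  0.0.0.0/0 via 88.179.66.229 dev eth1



Longest prefix match for 5.247.181.33:
  /9 5.128.0.0: MATCH
  /15 212.22.0.0: no
  /17 193.115.0.0: no
  /13 72.120.0.0: no
  /0 0.0.0.0: MATCH
Selected: next-hop 167.167.61.76 via eth0 (matched /9)


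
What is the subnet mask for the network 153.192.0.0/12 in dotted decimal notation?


/12 means 12 network bits, 20 host bits
Binary: 11111111111100000000000000000000
Mask: 255.240.0.0


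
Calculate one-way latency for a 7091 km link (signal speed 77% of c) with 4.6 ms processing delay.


Speed = 0.77 * 3e5 km/s = 231000 km/s
Propagation delay = 7091 / 231000 = 0.0307 s = 30.697 ms
Processing delay = 4.6 ms
Total one-way latency = 35.297 ms


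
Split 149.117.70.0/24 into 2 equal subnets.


New prefix = 24 + 1 = 25
Each subnet has 128 addresses
  149.117.70.0/25
  149.117.70.128/25
Subnets: 149.117.70.0/25, 149.117.70.128/25


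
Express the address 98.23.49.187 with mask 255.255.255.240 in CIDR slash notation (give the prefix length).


Binary: 11111111.11111111.11111111.11110000
Count leading 1s
Prefix: /28


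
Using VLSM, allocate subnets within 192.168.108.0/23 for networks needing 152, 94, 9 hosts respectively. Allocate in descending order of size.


152 hosts -> /24 (254 usable): 192.168.108.0/24
94 hosts -> /25 (126 usable): 192.168.109.0/25
9 hosts -> /28 (14 usable): 192.168.109.128/28
Allocation: 192.168.108.0/24 (152 hosts, 254 usable); 192.168.109.0/25 (94 hosts, 126 usable); 192.168.109.128/28 (9 hosts, 14 usable)


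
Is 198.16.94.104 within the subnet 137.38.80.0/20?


Subnet network: 137.38.80.0
Test IP AND mask: 198.16.80.0
No, 198.16.94.104 is not in 137.38.80.0/20


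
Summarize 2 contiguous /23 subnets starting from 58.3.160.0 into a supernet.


Original prefix: /23
Number of subnets: 2 = 2^1
New prefix = 23 - 1 = 22
Supernet: 58.3.160.0/22


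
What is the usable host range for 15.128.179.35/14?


Network: 15.128.0.0
Broadcast: 15.131.255.255
First usable = network + 1
Last usable = broadcast - 1
Range: 15.128.0.1 to 15.131.255.254


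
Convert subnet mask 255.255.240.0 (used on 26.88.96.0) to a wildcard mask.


Subnet mask: 255.255.240.0
Wildcard = 255.255.255.255 - subnet mask
255 - 255 = 0
255 - 255 = 0
255 - 240 = 15
255 - 0 = 255
Wildcard: 0.0.15.255


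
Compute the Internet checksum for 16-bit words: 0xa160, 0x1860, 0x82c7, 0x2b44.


Sum all words (with carry folding):
+ 0xa160 = 0xa160
+ 0x1860 = 0xb9c0
+ 0x82c7 = 0x3c88
+ 0x2b44 = 0x67cc
One's complement: ~0x67cc
Checksum = 0x9833


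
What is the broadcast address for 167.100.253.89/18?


Network: 167.100.192.0/18
Host bits = 14
Set all host bits to 1:
Broadcast: 167.100.255.255


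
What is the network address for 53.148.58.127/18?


IP:   00110101.10010100.00111010.01111111
Mask: 11111111.11111111.11000000.00000000
AND operation:
Net:  00110101.10010100.00000000.00000000
Network: 53.148.0.0/18


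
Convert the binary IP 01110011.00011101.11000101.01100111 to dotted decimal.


01110011 = 115
00011101 = 29
11000101 = 197
01100111 = 103
IP: 115.29.197.103


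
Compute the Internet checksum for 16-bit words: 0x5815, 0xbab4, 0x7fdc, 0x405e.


Sum all words (with carry folding):
+ 0x5815 = 0x5815
+ 0xbab4 = 0x12ca
+ 0x7fdc = 0x92a6
+ 0x405e = 0xd304
One's complement: ~0xd304
Checksum = 0x2cfb


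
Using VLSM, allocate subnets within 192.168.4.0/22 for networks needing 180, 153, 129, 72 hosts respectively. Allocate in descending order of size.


180 hosts -> /24 (254 usable): 192.168.4.0/24
153 hosts -> /24 (254 usable): 192.168.5.0/24
129 hosts -> /24 (254 usable): 192.168.6.0/24
72 hosts -> /25 (126 usable): 192.168.7.0/25
Allocation: 192.168.4.0/24 (180 hosts, 254 usable); 192.168.5.0/24 (153 hosts, 254 usable); 192.168.6.0/24 (129 hosts, 254 usable); 192.168.7.0/25 (72 hosts, 126 usable)


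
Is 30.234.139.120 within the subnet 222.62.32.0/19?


Subnet network: 222.62.32.0
Test IP AND mask: 30.234.128.0
No, 30.234.139.120 is not in 222.62.32.0/19


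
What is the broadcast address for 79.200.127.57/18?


Network: 79.200.64.0/18
Host bits = 14
Set all host bits to 1:
Broadcast: 79.200.127.255


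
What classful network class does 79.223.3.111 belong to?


First octet: 79
Binary: 01001111
0xxxxxxx -> Class A (1-126)
Class A, default mask 255.0.0.0 (/8)


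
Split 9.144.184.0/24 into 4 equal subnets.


New prefix = 24 + 2 = 26
Each subnet has 64 addresses
  9.144.184.0/26
  9.144.184.64/26
  9.144.184.128/26
  9.144.184.192/26
Subnets: 9.144.184.0/26, 9.144.184.64/26, 9.144.184.128/26, 9.144.184.192/26


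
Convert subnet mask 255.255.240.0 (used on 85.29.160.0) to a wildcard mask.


Subnet mask: 255.255.240.0
Wildcard = 255.255.255.255 - subnet mask
255 - 255 = 0
255 - 255 = 0
255 - 240 = 15
255 - 0 = 255
Wildcard: 0.0.15.255


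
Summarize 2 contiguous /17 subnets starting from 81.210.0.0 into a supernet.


Original prefix: /17
Number of subnets: 2 = 2^1
New prefix = 17 - 1 = 16
Supernet: 81.210.0.0/16


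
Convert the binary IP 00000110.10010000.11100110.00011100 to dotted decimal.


00000110 = 6
10010000 = 144
11100110 = 230
00011100 = 28
IP: 6.144.230.28


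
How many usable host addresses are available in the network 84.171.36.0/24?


Host bits = 32 - 24 = 8
Total addresses = 2^8 = 256
Usable = total - 2 (network and broadcast)
Usable hosts: 254


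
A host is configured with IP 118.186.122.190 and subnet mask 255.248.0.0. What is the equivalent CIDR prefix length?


Binary: 11111111.11111000.00000000.00000000
Count leading 1s
Prefix: /13


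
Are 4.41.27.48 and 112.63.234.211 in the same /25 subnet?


Mask: 255.255.255.128
4.41.27.48 AND mask = 4.41.27.0
112.63.234.211 AND mask = 112.63.234.128
No, different subnets (4.41.27.0 vs 112.63.234.128)


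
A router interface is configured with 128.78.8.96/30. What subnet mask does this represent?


/30 means 30 network bits, 2 host bits
Binary: 11111111111111111111111111111100
Mask: 255.255.255.252


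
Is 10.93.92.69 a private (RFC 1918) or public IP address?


RFC 1918 private ranges:
  10.0.0.0/8 (10.0.0.0 - 10.255.255.255)
  172.16.0.0/12 (172.16.0.0 - 172.31.255.255)
  192.168.0.0/16 (192.168.0.0 - 192.168.255.255)
Private (in 10.0.0.0/8)


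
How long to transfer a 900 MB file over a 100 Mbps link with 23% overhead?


Effective throughput = 100 * (1 - 23/100) = 77 Mbps
File size in Mb = 900 * 8 = 7200 Mb
Time = 7200 / 77
Time = 93.5065 seconds


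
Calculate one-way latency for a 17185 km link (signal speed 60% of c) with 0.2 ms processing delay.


Speed = 0.6 * 3e5 km/s = 180000 km/s
Propagation delay = 17185 / 180000 = 0.0955 s = 95.4722 ms
Processing delay = 0.2 ms
Total one-way latency = 95.6722 ms


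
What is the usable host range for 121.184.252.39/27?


Network: 121.184.252.32
Broadcast: 121.184.252.63
First usable = network + 1
Last usable = broadcast - 1
Range: 121.184.252.33 to 121.184.252.62


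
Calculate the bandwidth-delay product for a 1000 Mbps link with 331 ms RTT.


BDP = bandwidth * RTT
= 1000 Mbps * 331 ms
= 1000 * 1e6 * 331 / 1000 bits
= 331000000 bits
= 41375000 bytes
= 40405.2734 KB
BDP = 331000000 bits (41375000 bytes)


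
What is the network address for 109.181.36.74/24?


IP:   01101101.10110101.00100100.01001010
Mask: 11111111.11111111.11111111.00000000
AND operation:
Net:  01101101.10110101.00100100.00000000
Network: 109.181.36.0/24


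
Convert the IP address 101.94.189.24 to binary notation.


101 = 01100101
94 = 01011110
189 = 10111101
24 = 00011000
Binary: 01100101.01011110.10111101.00011000


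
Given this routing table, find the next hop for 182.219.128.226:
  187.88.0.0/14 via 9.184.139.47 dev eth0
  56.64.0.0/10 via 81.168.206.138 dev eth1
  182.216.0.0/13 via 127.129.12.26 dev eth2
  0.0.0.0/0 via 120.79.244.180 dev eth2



Longest prefix match for 182.219.128.226:
  /14 187.88.0.0: no
  /10 56.64.0.0: no
  /13 182.216.0.0: MATCH
  /0 0.0.0.0: MATCH
Selected: next-hop 127.129.12.26 via eth2 (matched /13)


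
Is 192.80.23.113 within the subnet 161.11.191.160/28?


Subnet network: 161.11.191.160
Test IP AND mask: 192.80.23.112
No, 192.80.23.113 is not in 161.11.191.160/28


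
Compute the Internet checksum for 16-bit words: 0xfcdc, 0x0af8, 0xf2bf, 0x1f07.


Sum all words (with carry folding):
+ 0xfcdc = 0xfcdc
+ 0x0af8 = 0x07d5
+ 0xf2bf = 0xfa94
+ 0x1f07 = 0x199c
One's complement: ~0x199c
Checksum = 0xe663


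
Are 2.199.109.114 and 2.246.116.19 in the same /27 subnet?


Mask: 255.255.255.224
2.199.109.114 AND mask = 2.199.109.96
2.246.116.19 AND mask = 2.246.116.0
No, different subnets (2.199.109.96 vs 2.246.116.0)


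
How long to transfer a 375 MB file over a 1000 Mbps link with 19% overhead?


Effective throughput = 1000 * (1 - 19/100) = 810 Mbps
File size in Mb = 375 * 8 = 3000 Mb
Time = 3000 / 810
Time = 3.7037 seconds


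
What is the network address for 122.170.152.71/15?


IP:   01111010.10101010.10011000.01000111
Mask: 11111111.11111110.00000000.00000000
AND operation:
Net:  01111010.10101010.00000000.00000000
Network: 122.170.0.0/15
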